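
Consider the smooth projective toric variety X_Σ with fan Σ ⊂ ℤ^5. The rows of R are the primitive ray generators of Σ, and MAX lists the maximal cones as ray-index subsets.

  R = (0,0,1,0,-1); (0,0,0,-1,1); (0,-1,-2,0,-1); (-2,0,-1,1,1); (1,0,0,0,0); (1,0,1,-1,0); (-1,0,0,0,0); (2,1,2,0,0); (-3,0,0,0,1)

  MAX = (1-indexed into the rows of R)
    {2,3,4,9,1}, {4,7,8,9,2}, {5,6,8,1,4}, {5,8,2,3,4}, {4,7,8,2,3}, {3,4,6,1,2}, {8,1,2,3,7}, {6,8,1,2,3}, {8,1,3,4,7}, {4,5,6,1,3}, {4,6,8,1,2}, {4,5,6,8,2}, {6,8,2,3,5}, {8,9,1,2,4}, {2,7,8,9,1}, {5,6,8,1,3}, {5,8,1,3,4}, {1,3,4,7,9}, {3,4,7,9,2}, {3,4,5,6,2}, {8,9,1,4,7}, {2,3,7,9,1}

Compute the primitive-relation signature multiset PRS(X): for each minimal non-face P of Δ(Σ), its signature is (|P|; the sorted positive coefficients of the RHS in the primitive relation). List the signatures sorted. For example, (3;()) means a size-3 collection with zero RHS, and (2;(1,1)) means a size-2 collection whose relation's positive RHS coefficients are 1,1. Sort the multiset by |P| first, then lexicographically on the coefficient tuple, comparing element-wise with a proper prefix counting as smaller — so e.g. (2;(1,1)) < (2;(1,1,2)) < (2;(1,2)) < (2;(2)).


Minimal non-faces — 9 found among 9 rays, 22 max cones:

  P = {5,7}:  v_{5} + v_{7} = 0  so sig = (2;())
  P = {6,7}:  v_{6} + v_{7} = v_{1} + v_{2}  so sig = (2;(1,1))
  P = {5,9}:  v_{5} + v_{9} = v_{1} + v_{2} + v_{4}  so sig = (2;(1,1,1))
  P = {6,9}:  v_{6} + v_{9} = 2·v_{1} + 2·v_{2} + v_{4}  so sig = (2;(1,2,2))
  P = {1,2,5}:  v_{1} + v_{2} + v_{5} = v_{6}  so sig = (3;(1))
  P = {3,8,9}:  v_{3} + v_{8} + v_{9} = v_{7}  so sig = (3;(1))
  P = {1,2,4,7}:  v_{1} + v_{2} + v_{4} + v_{7} = v_{9}  so sig = (4;(1))
  P = {3,4,6,8}:  v_{3} + v_{4} + v_{6} + v_{8} = v_{5}  so sig = (4;(1))
  P = {1,2,3,4,8}:  v_{1} + v_{2} + v_{3} + v_{4} + v_{8} = 0  so sig = (5;())

Hence PRS(X_Σ) =
{ (2;()),  (2;(1,1)),  (2;(1,1,1)),  (2;(1,2,2)),  (3;(1)) ×2,  (4;(1)) ×2,  (5;()) }


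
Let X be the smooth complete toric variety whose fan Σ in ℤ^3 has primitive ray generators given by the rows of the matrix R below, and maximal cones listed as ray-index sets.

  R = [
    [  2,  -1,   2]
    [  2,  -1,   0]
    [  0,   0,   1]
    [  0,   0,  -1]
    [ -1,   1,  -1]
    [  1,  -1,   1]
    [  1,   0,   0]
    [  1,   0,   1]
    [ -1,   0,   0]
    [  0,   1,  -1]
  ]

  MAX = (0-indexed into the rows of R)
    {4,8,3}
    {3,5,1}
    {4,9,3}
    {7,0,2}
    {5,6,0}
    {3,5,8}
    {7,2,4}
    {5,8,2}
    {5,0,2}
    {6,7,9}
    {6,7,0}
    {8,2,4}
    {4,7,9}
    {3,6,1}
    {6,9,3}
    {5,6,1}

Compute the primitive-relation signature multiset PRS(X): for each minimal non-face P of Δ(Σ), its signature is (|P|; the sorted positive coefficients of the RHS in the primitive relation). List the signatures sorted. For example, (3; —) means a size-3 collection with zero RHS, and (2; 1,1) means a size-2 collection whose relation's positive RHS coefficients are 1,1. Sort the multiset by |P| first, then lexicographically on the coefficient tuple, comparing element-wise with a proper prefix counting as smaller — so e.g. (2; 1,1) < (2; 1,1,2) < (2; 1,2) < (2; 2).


22 minimal non-faces of Δ(Σ) (on 10 rays):

  P = {2,3}:  v_{2} + v_{3} = 0  ⇒ sig = (2; —)
  P = {4,5}:  v_{4} + v_{5} = 0  ⇒ sig = (2; —)
  P = {6,8}:  v_{6} + v_{8} = 0  ⇒ sig = (2; —)
  P = {0,4}:  v_{0} + v_{4} = v_{7}  ⇒ sig = (2; 1)
  P = {2,6}:  v_{2} + v_{6} = v_{7}  ⇒ sig = (2; 1)
  P = {3,7}:  v_{3} + v_{7} = v_{6}  ⇒ sig = (2; 1)
  P = {4,6}:  v_{4} + v_{6} = v_{9}  ⇒ sig = (2; 1)
  P = {5,7}:  v_{5} + v_{7} = v_{0}  ⇒ sig = (2; 1)
  P = {5,9}:  v_{5} + v_{9} = v_{6}  ⇒ sig = (2; 1)
  P = {7,8}:  v_{7} + v_{8} = v_{2}  ⇒ sig = (2; 1)
  P = {8,9}:  v_{8} + v_{9} = v_{4}  ⇒ sig = (2; 1)
  P = {0,3}:  v_{0} + v_{3} = v_{5} + v_{6}  ⇒ sig = (2; 1,1)
  P = {0,8}:  v_{0} + v_{8} = v_{2} + v_{5}  ⇒ sig = (2; 1,1)
  P = {0,9}:  v_{0} + v_{9} = v_{6} + v_{7}  ⇒ sig = (2; 1,1)
  P = {1,2}:  v_{1} + v_{2} = v_{5} + v_{6}  ⇒ sig = (2; 1,1)
  P = {1,4}:  v_{1} + v_{4} = v_{3} + v_{6}  ⇒ sig = (2; 1,1)
  P = {1,8}:  v_{1} + v_{8} = v_{3} + v_{5}  ⇒ sig = (2; 1,1)
  P = {2,9}:  v_{2} + v_{9} = v_{4} + v_{7}  ⇒ sig = (2; 1,1)
  P = {1,7}:  v_{1} + v_{7} = v_{5} + 2·v_{6}  ⇒ sig = (2; 1,2)
  P = {1,9}:  v_{1} + v_{9} = v_{3} + 2·v_{6}  ⇒ sig = (2; 1,2)
  P = {0,1}:  v_{0} + v_{1} = 2·v_{5} + 2·v_{6}  ⇒ sig = (2; 2,2)
  P = {3,5,6}:  v_{3} + v_{5} + v_{6} = v_{1}  ⇒ sig = (3; 1)

Hence PRS(X_Σ) =
[(2; —), (2; —), (2; —), (2; 1), (2; 1), (2; 1), (2; 1), (2; 1), (2; 1), (2; 1), (2; 1), (2; 1,1), (2; 1,1), (2; 1,1), (2; 1,1), (2; 1,1), (2; 1,1), (2; 1,1), (2; 1,2), (2; 1,2), (2; 2,2), (3; 1)]


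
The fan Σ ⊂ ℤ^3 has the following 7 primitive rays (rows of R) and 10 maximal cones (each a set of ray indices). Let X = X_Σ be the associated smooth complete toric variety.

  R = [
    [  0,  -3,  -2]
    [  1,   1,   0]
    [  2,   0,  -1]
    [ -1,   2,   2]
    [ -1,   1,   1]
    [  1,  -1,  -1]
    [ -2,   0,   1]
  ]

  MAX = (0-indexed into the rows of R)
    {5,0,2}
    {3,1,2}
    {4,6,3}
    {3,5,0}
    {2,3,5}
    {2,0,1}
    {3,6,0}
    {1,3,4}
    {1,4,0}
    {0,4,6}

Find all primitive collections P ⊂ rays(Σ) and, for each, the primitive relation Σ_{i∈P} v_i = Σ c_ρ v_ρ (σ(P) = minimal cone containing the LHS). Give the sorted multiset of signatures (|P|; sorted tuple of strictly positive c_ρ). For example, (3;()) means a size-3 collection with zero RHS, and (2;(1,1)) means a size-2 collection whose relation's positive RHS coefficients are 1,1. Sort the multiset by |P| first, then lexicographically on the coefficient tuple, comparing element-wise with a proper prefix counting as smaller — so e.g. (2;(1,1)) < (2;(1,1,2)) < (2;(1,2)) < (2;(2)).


9 minimal non-faces of Δ(Σ) (on 7 rays):

  P = {2,6}:  v_{2} + v_{6} = 0  ⟹  sig = (2;())
  P = {4,5}:  v_{4} + v_{5} = 0  ⟹  sig = (2;())
  P = {1,5}:  v_{1} + v_{5} = v_{2}  ⟹  sig = (2;(1))
  P = {1,6}:  v_{1} + v_{6} = v_{4}  ⟹  sig = (2;(1))
  P = {2,4}:  v_{2} + v_{4} = v_{1}  ⟹  sig = (2;(1))
  P = {5,6}:  v_{5} + v_{6} = v_{0} + v_{3}  ⟹  sig = (2;(1,1))
  P = {0,1,3}:  v_{0} + v_{1} + v_{3} = 0  ⟹  sig = (3;())
  P = {0,2,3}:  v_{0} + v_{2} + v_{3} = v_{5}  ⟹  sig = (3;(1))
  P = {0,3,4}:  v_{0} + v_{3} + v_{4} = v_{6}  ⟹  sig = (3;(1))

Sorted signature multiset PRS(X):
    (2;())
    (2;())
    (2;(1))
    (2;(1))
    (2;(1))
    (2;(1,1))
    (3;())
    (3;(1))
    (3;(1))


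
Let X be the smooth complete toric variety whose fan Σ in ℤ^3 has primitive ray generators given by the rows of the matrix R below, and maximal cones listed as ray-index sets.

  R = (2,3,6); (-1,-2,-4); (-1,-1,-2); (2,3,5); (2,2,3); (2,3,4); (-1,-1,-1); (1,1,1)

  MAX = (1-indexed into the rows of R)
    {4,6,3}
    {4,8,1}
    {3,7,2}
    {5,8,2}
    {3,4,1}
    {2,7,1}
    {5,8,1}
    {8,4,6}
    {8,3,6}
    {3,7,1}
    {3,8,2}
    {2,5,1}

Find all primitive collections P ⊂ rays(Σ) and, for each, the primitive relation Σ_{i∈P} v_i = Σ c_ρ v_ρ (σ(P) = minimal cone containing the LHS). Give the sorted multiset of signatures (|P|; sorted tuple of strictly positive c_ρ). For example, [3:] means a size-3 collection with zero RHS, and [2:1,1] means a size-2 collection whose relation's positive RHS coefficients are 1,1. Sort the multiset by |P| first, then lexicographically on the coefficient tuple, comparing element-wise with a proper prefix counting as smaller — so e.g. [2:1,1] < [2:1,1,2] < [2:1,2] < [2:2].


The 14 primitive collections of Σ (r=8, n=3):

  P={7,8}:  v_{7} + v_{8} = 0 — sig = [2:]
  P={2,4}:  v_{2} + v_{4} = v_{8} — sig = [2:1]
  P={3,5}:  v_{3} + v_{5} = v_{8} — sig = [2:1]
  P={4,7}:  v_{4} + v_{7} = v_{1} + v_{3} — sig = [2:1,1]
  P={5,7}:  v_{5} + v_{7} = v_{1} + v_{2} — sig = [2:1,1]
  P={6,7}:  v_{6} + v_{7} = v_{3} + v_{4} — sig = [2:1,1]
  P={2,6}:  v_{2} + v_{6} = v_{3} + 2·v_{8} — sig = [2:1,2]
  P={4,5}:  v_{4} + v_{5} = v_{1} + 2·v_{8} — sig = [2:1,2]
  P={5,6}:  v_{5} + v_{6} = v_{4} + 2·v_{8} — sig = [2:1,2]
  P={1,6}:  v_{1} + v_{6} = 2·v_{4} — sig = [2:2]
  P={1,2,3}:  v_{1} + v_{2} + v_{3} = 0 — sig = [3:]
  P={1,2,8}:  v_{1} + v_{2} + v_{8} = v_{5} — sig = [3:1]
  P={1,3,8}:  v_{1} + v_{3} + v_{8} = v_{4} — sig = [3:1]
  P={3,4,8}:  v_{3} + v_{4} + v_{8} = v_{6} — sig = [3:1]

Signatures (|P|; sorted positive RHS coefficients), sorted:
{ [2:],  [2:1] ×2,  [2:1,1] ×3,  [2:1,2] ×3,  [2:2],  [3:],  [3:1] ×3 }


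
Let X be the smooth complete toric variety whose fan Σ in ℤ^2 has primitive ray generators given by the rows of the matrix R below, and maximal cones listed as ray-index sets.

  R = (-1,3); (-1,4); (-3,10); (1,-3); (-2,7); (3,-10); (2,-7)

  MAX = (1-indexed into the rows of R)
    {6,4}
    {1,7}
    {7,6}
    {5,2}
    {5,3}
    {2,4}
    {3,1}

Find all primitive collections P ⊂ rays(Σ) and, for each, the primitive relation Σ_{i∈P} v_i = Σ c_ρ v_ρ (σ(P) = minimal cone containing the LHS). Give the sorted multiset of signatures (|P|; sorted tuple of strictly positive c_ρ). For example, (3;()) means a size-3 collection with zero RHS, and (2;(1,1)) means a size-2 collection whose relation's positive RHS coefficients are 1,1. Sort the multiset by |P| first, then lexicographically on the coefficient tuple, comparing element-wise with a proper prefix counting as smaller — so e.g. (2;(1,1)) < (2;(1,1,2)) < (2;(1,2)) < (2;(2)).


Primitive collections (14):

  P = {1,4}:  v_{1} + v_{4} = 0  ⇒ sig = (2;())
  P = {3,6}:  v_{3} + v_{6} = 0  ⇒ sig = (2;())
  P = {5,7}:  v_{5} + v_{7} = 0  ⇒ sig = (2;())
  P = {1,2}:  v_{1} + v_{2} = v_{5}  ⇒ sig = (2;(1))
  P = {1,5}:  v_{1} + v_{5} = v_{3}  ⇒ sig = (2;(1))
  P = {1,6}:  v_{1} + v_{6} = v_{7}  ⇒ sig = (2;(1))
  P = {2,7}:  v_{2} + v_{7} = v_{4}  ⇒ sig = (2;(1))
  P = {3,4}:  v_{3} + v_{4} = v_{5}  ⇒ sig = (2;(1))
  P = {3,7}:  v_{3} + v_{7} = v_{1}  ⇒ sig = (2;(1))
  P = {4,5}:  v_{4} + v_{5} = v_{2}  ⇒ sig = (2;(1))
  P = {4,7}:  v_{4} + v_{7} = v_{6}  ⇒ sig = (2;(1))
  P = {5,6}:  v_{5} + v_{6} = v_{4}  ⇒ sig = (2;(1))
  P = {2,3}:  v_{2} + v_{3} = 2·v_{5}  ⇒ sig = (2;(2))
  P = {2,6}:  v_{2} + v_{6} = 2·v_{4}  ⇒ sig = (2;(2))

Sorted signature multiset PRS(X):
{ (2;()) ×3,  (2;(1)) ×9,  (2;(2)) ×2 }


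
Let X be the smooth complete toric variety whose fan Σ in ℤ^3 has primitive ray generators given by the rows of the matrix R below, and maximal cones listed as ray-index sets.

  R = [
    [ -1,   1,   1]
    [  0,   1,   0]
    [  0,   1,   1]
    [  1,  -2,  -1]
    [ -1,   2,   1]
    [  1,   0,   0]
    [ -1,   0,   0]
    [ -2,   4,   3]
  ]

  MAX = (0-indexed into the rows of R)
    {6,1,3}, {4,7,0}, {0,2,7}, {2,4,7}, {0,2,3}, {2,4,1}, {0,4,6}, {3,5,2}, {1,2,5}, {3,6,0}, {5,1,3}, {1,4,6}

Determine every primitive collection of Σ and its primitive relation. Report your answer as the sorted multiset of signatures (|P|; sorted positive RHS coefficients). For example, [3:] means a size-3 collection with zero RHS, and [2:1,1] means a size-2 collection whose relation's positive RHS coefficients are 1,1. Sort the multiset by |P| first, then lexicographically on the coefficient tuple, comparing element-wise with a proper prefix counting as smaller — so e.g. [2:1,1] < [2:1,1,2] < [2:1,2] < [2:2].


Primitive collections (12):

  {3,4}:  v_{3} + v_{4} = 0  so sig = [2:]
  {5,6}:  v_{5} + v_{6} = 0  so sig = [2:]
  {0,1}:  v_{0} + v_{1} = v_{4}  so sig = [2:1]
  {0,5}:  v_{0} + v_{5} = v_{2}  so sig = [2:1]
  {2,6}:  v_{2} + v_{6} = v_{0}  so sig = [2:1]
  {3,7}:  v_{3} + v_{7} = v_{0} + v_{2}  so sig = [2:1,1]
  {4,5}:  v_{4} + v_{5} = v_{1} + v_{2}  so sig = [2:1,1]
  {1,7}:  v_{1} + v_{7} = v_{2} + 2·v_{4}  so sig = [2:1,2]
  {5,7}:  v_{5} + v_{7} = 2·v_{2} + v_{4}  so sig = [2:1,2]
  {6,7}:  v_{6} + v_{7} = 2·v_{0} + v_{4}  so sig = [2:1,2]
  {0,2,4}:  v_{0} + v_{2} + v_{4} = v_{7}  so sig = [3:1]
  {1,2,3}:  v_{1} + v_{2} + v_{3} = v_{5}  so sig = [3:1]

Signatures (|P|; sorted positive RHS coefficients), sorted:
[[2:], [2:], [2:1], [2:1], [2:1], [2:1,1], [2:1,1], [2:1,2], [2:1,2], [2:1,2], [3:1], [3:1]]


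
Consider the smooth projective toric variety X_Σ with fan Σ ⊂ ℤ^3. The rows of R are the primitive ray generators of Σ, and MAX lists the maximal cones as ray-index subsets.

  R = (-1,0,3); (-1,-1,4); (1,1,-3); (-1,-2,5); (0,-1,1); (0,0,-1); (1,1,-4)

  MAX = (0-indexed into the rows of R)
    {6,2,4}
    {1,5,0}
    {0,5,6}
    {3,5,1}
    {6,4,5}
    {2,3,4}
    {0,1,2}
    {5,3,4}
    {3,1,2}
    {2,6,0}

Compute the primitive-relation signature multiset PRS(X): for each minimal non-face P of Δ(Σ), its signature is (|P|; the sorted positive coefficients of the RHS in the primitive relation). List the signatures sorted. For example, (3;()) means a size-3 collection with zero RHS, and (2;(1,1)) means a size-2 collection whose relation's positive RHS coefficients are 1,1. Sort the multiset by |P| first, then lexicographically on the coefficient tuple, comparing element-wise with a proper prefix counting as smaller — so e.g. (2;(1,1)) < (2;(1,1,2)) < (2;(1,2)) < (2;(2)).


6 minimal non-faces of Δ(Σ) (on 7 rays):

  • {1,6}:  v_{1} + v_{6} = 0  so sig = (2;())
  • {0,4}:  v_{0} + v_{4} = v_{1}  so sig = (2;(1))
  • {1,4}:  v_{1} + v_{4} = v_{3}  so sig = (2;(1))
  • {2,5}:  v_{2} + v_{5} = v_{6}  so sig = (2;(1))
  • {3,6}:  v_{3} + v_{6} = v_{4}  so sig = (2;(1))
  • {0,3}:  v_{0} + v_{3} = 2·v_{1}  so sig = (2;(2))

Signatures (|P|; sorted positive RHS coefficients), sorted:
    (2;())
    (2;(1))
    (2;(1))
    (2;(1))
    (2;(1))
    (2;(2))


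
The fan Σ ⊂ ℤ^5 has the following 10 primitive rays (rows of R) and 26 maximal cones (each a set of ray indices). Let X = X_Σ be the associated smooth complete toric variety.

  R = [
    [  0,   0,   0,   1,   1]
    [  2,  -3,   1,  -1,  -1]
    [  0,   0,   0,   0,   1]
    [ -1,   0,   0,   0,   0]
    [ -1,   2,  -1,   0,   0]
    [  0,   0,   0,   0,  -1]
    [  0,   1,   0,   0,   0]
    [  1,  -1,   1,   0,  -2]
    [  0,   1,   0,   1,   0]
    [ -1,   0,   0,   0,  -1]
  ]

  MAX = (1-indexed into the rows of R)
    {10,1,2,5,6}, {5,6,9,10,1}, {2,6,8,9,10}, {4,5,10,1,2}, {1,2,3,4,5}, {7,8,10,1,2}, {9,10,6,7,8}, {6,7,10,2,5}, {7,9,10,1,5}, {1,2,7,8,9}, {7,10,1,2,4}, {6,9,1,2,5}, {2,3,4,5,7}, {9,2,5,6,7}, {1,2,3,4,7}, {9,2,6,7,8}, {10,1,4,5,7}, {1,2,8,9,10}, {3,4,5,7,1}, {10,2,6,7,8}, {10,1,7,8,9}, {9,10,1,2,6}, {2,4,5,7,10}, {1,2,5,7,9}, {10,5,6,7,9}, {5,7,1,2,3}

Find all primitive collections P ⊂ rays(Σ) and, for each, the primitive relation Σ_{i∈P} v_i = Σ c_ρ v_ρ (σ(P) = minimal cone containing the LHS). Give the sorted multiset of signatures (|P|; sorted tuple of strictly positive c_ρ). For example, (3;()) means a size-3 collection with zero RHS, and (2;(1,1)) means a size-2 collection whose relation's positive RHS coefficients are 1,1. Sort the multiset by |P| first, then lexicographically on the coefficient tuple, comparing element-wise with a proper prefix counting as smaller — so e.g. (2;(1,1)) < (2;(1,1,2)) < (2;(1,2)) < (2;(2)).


Σ has 14 primitive collections:

  P={3,6}:  v_{3} + v_{6} = 0 — sig = (2;())
  P={3,10}:  v_{3} + v_{10} = v_{4} — sig = (2;(1))
  P={4,6}:  v_{4} + v_{6} = v_{10} — sig = (2;(1))
  P={3,9}:  v_{3} + v_{9} = v_{1} + v_{7} — sig = (2;(1,1))
  P={4,9}:  v_{4} + v_{9} = v_{1} + v_{7} + v_{10} — sig = (2;(1,1,1))
  P={3,8}:  v_{3} + v_{8} = v_{1} + v_{2} + 2·v_{7} + v_{10} — sig = (2;(1,1,1,2))
  P={4,8}:  v_{4} + v_{8} = v_{1} + v_{2} + 2·v_{7} + 2·v_{10} — sig = (2;(1,1,2,2))
  P={5,8}:  v_{5} + v_{8} = 2·v_{6} + v_{7} — sig = (2;(1,2))
  P={1,6,7}:  v_{1} + v_{6} + v_{7} = v_{9} — sig = (3;(1))
  P={1,6,8}:  v_{1} + v_{6} + v_{8} = v_{2} + 2·v_{9} + v_{10} — sig = (3;(1,1,2))
  P={2,7,9,10}:  v_{2} + v_{7} + v_{9} + v_{10} = v_{8} — sig = (4;(1))
  P={2,5,9,10}:  v_{2} + v_{5} + v_{9} + v_{10} = 2·v_{6} — sig = (4;(2))
  P={1,2,4,5,7}:  v_{1} + v_{2} + v_{4} + v_{5} + v_{7} = 0 — sig = (5;())
  P={1,2,5,7,10}:  v_{1} + v_{2} + v_{5} + v_{7} + v_{10} = v_{6} — sig = (5;(1))

so the primitive-relation signature multiset is
    (2;())
    (2;(1))
    (2;(1))
    (2;(1,1))
    (2;(1,1,1))
    (2;(1,1,1,2))
    (2;(1,1,2,2))
    (2;(1,2))
    (3;(1))
    (3;(1,1,2))
    (4;(1))
    (4;(2))
    (5;())
    (5;(1))


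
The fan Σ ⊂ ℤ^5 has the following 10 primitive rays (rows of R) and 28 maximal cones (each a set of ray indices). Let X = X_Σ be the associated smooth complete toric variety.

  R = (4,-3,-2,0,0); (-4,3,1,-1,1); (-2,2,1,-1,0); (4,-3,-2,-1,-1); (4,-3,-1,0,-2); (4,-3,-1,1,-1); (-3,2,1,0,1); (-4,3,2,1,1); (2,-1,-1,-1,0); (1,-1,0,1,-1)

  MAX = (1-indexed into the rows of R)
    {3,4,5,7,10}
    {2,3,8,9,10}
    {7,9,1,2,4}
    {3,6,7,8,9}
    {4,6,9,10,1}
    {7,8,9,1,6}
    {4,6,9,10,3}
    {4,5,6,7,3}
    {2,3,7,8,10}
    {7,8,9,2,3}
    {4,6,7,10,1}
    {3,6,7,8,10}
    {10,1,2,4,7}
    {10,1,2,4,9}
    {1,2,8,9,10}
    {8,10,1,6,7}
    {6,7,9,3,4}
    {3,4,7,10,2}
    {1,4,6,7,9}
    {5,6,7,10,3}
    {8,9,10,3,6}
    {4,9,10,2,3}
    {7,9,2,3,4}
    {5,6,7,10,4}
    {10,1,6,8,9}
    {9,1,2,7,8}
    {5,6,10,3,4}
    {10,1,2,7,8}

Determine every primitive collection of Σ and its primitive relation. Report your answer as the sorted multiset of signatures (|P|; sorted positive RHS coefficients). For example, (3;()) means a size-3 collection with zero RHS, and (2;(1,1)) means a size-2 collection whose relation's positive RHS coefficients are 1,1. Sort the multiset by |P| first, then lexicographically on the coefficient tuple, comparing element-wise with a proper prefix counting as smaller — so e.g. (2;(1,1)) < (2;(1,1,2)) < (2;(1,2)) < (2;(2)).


|primitive collections| = 9. Relations:

  {2,6}:  v_{2} + v_{6} = 0  ⟹  sig = (2;())
  {4,8}:  v_{4} + v_{8} = 0  ⟹  sig = (2;())
  {1,3}:  v_{1} + v_{3} = v_{9}  ⟹  sig = (2;(1))
  {1,5}:  v_{1} + v_{5} = v_{4} + v_{6}  ⟹  sig = (2;(1,1))
  {5,9}:  v_{5} + v_{9} = v_{3} + v_{4} + v_{6}  ⟹  sig = (2;(1,1,1))
  {2,5}:  v_{2} + v_{5} = v_{3} + v_{4} + v_{7} + v_{10}  ⟹  sig = (2;(1,1,1,1))
  {5,8}:  v_{5} + v_{8} = v_{3} + v_{6} + v_{7} + v_{10}  ⟹  sig = (2;(1,1,1,1))
  {7,9,10}:  v_{7} + v_{9} + v_{10} = 0  ⟹  sig = (3;())
  {3,4,6,7,10}:  v_{3} + v_{4} + v_{6} + v_{7} + v_{10} = v_{5}  ⟹  sig = (5;(1))

Signatures (|P|; sorted positive RHS coefficients), sorted:
[(2;()), (2;()), (2;(1)), (2;(1,1)), (2;(1,1,1)), (2;(1,1,1,1)), (2;(1,1,1,1)), (3;()), (5;(1))]


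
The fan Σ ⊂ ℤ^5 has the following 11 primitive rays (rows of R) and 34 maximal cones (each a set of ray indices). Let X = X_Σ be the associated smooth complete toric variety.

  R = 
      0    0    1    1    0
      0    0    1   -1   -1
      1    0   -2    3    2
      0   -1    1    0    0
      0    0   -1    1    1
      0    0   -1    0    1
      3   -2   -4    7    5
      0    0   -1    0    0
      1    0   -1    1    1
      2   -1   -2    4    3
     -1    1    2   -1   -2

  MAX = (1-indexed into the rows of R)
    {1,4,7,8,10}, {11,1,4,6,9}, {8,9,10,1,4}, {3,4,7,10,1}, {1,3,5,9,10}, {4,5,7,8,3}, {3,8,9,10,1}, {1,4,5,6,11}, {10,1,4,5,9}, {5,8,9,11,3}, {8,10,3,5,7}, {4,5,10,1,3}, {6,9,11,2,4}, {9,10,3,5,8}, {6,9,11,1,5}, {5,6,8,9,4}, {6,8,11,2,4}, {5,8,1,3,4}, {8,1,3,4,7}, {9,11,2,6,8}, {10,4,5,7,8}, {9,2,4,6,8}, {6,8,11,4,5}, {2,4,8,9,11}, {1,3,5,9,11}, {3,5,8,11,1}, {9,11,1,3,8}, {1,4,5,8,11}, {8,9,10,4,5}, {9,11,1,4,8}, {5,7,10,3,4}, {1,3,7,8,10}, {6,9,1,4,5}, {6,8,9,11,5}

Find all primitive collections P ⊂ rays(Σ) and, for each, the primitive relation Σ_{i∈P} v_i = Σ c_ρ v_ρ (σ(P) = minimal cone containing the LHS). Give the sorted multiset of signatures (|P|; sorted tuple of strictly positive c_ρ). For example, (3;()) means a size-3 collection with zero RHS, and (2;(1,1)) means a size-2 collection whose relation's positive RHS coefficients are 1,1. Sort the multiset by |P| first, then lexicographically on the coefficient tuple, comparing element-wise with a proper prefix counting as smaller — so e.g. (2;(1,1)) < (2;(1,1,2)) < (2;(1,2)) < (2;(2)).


20 minimal non-faces of Δ(Σ) (on 11 rays):

  {2,5}:  v_{2} + v_{5} = 0  →  sig = (2;())
  {1,2}:  v_{1} + v_{2} = v_{4} + v_{9} + v_{11}  →  sig = (2;(1,1,1))
  {2,3}:  v_{2} + v_{3} = v_{1} + v_{8} + v_{9}  →  sig = (2;(1,1,1))
  {2,7}:  v_{2} + v_{7} = v_{1} + v_{4} + 2·v_{8} + v_{9} + v_{10}  →  sig = (2;(1,1,1,1,2))
  {6,7}:  v_{6} + v_{7} = v_{4} + 2·v_{5} + v_{8} + v_{9} + v_{10}  →  sig = (2;(1,1,1,1,2))
  {2,10}:  v_{2} + v_{10} = v_{1} + v_{4} + v_{8} + 2·v_{9}  →  sig = (2;(1,1,1,2))
  {10,11}:  v_{10} + v_{11} = 2·v_{1} + v_{8} + v_{9}  →  sig = (2;(1,1,2))
  {3,6}:  v_{3} + v_{6} = 2·v_{5} + v_{9}  →  sig = (2;(1,2))
  {7,9}:  v_{7} + v_{9} = v_{8} + 2·v_{10}  →  sig = (2;(1,2))
  {6,10}:  v_{6} + v_{10} = v_{4} + 2·v_{5} + 2·v_{9}  →  sig = (2;(1,2,2))
  {7,11}:  v_{7} + v_{11} = 2·v_{1} + 2·v_{8} + v_{10}  →  sig = (2;(1,2,2))
  {1,6,8}:  v_{1} + v_{6} + v_{8} = v_{5}  →  sig = (3;(1))
  {3,4,9}:  v_{3} + v_{4} + v_{9} = v_{10}  →  sig = (3;(1))
  {3,4,11}:  v_{3} + v_{4} + v_{11} = 2·v_{1} + v_{8}  →  sig = (3;(1,2))
  {1,5,7}:  v_{1} + v_{5} + v_{7} = 3·v_{3} + 2·v_{4}  →  sig = (3;(2,3))
  {1,5,8,9}:  v_{1} + v_{5} + v_{8} + v_{9} = v_{3}  →  sig = (4;(1))
  {3,4,8,10}:  v_{3} + v_{4} + v_{8} + v_{10} = v_{7}  →  sig = (4;(1))
  {4,5,9,11}:  v_{4} + v_{5} + v_{9} + v_{11} = v_{1}  →  sig = (4;(1))
  {1,5,8,10}:  v_{1} + v_{5} + v_{8} + v_{10} = 2·v_{3} + v_{4}  →  sig = (4;(1,2))
  {4,6,8,9,11}:  v_{4} + v_{6} + v_{8} + v_{9} + v_{11} = 0  →  sig = (5;())

Hence PRS(X_Σ) =
    |P|=2: 11 collections, coeffs (), (1,1,1), (1,1,1), (1,1,1,1,2), (1,1,1,1,2), (1,1,1,2), (1,1,2), (1,2), (1,2), (1,2,2), (1,2,2)
    |P|=3: 4 collections, coeffs (1), (1), (1,2), (2,3)
    |P|=4: 4 collections, coeffs (1), (1), (1), (1,2)
    |P|=5: 1 collection, coeffs ()


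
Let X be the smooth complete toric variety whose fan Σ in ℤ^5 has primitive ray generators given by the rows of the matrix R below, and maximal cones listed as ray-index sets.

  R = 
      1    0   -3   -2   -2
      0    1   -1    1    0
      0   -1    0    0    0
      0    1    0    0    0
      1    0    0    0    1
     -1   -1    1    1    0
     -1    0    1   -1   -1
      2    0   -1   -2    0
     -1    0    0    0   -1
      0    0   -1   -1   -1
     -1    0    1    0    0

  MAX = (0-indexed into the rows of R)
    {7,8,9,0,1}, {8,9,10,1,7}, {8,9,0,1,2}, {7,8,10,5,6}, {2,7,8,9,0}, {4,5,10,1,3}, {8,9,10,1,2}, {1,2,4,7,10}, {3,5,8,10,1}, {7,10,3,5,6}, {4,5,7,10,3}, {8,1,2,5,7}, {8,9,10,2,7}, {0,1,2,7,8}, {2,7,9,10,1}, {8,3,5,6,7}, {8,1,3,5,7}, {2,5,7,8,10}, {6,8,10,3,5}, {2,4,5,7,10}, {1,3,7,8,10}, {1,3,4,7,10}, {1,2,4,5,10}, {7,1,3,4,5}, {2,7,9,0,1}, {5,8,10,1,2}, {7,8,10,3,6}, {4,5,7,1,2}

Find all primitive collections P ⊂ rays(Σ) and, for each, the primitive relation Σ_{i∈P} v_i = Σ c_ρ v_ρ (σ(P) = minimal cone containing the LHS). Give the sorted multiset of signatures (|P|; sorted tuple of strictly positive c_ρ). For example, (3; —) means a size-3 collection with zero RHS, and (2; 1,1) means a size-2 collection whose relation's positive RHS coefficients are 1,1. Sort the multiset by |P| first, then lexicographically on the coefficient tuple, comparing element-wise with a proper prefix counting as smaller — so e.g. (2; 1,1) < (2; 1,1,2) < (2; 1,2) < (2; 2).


Minimal non-faces — 18 found among 11 rays, 28 max cones:

  P={2,3}:  v_{2} + v_{3} = 0 — sig = (2; —)
  P={4,8}:  v_{4} + v_{8} = 0 — sig = (2; —)
  P={1,6}:  v_{1} + v_{6} = v_{3} + v_{8} — sig = (2; 1,1)
  P={5,9}:  v_{5} + v_{9} = v_{2} + v_{8} — sig = (2; 1,1)
  P={0,3}:  v_{0} + v_{3} = v_{1} + v_{7} + v_{8} + v_{9} — sig = (2; 1,1,1,1)
  P={0,4}:  v_{0} + v_{4} = v_{1} + v_{2} + v_{7} + v_{9} — sig = (2; 1,1,1,1)
  P={2,6}:  v_{2} + v_{6} = v_{5} + v_{7} + v_{8} + v_{10} — sig = (2; 1,1,1,1)
  P={3,9}:  v_{3} + v_{9} = v_{1} + v_{7} + v_{8} + v_{10} — sig = (2; 1,1,1,1)
  P={4,6}:  v_{4} + v_{6} = v_{3} + v_{5} + v_{7} + v_{10} — sig = (2; 1,1,1,1)
  P={4,9}:  v_{4} + v_{9} = v_{1} + v_{2} + v_{7} + v_{10} — sig = (2; 1,1,1,1)
  P={0,6}:  v_{0} + v_{6} = v_{7} + 2·v_{8} + v_{9} — sig = (2; 1,1,2)
  P={6,9}:  v_{6} + v_{9} = v_{7} + 2·v_{8} + v_{10} — sig = (2; 1,1,2)
  P={0,5}:  v_{0} + v_{5} = v_{1} + 2·v_{2} + v_{7} + 2·v_{8} — sig = (2; 1,1,2,2)
  P={0,10}:  v_{0} + v_{10} = 2·v_{9} — sig = (2; 2)
  P={1,5,7,10}:  v_{1} + v_{5} + v_{7} + v_{10} = 0 — sig = (4; —)
  P={1,2,7,8,9}:  v_{1} + v_{2} + v_{7} + v_{8} + v_{9} = v_{0} — sig = (5; 1)
  P={1,2,7,8,10}:  v_{1} + v_{2} + v_{7} + v_{8} + v_{10} = v_{9} — sig = (5; 1)
  P={3,5,7,8,10}:  v_{3} + v_{5} + v_{7} + v_{8} + v_{10} = v_{6} — sig = (5; 1)

Signatures (|P|; sorted positive RHS coefficients), sorted:
    (2; —)
    (2; —)
    (2; 1,1)
    (2; 1,1)
    (2; 1,1,1,1)
    (2; 1,1,1,1)
    (2; 1,1,1,1)
    (2; 1,1,1,1)
    (2; 1,1,1,1)
    (2; 1,1,1,1)
    (2; 1,1,2)
    (2; 1,1,2)
    (2; 1,1,2,2)
    (2; 2)
    (4; —)
    (5; 1)
    (5; 1)
    (5; 1)


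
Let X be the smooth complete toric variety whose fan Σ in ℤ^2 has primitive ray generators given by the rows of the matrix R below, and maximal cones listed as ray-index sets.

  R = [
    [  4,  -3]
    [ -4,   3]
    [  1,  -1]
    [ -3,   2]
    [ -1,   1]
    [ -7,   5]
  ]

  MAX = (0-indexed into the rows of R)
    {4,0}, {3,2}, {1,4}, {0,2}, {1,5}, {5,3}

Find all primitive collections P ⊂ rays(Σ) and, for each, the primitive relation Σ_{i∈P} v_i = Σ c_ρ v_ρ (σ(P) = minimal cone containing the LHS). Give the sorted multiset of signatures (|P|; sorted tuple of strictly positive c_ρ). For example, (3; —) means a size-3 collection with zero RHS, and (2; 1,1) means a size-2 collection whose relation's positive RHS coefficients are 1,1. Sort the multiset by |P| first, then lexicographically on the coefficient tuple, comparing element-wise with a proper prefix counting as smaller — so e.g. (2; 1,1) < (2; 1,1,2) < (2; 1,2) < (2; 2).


|primitive collections| = 9. Relations:

  • {0,1}:  v_{0} + v_{1} = 0  →  sig = (2; —)
  • {2,4}:  v_{2} + v_{4} = 0  →  sig = (2; —)
  • {0,3}:  v_{0} + v_{3} = v_{2}  →  sig = (2; 1)
  • {0,5}:  v_{0} + v_{5} = v_{3}  →  sig = (2; 1)
  • {1,2}:  v_{1} + v_{2} = v_{3}  →  sig = (2; 1)
  • {1,3}:  v_{1} + v_{3} = v_{5}  →  sig = (2; 1)
  • {3,4}:  v_{3} + v_{4} = v_{1}  →  sig = (2; 1)
  • {2,5}:  v_{2} + v_{5} = 2·v_{3}  →  sig = (2; 2)
  • {4,5}:  v_{4} + v_{5} = 2·v_{1}  →  sig = (2; 2)

so the primitive-relation signature multiset is
    |P|=2: 9 collections, coeffs (), (), (1), (1), (1), (1), (1), (2), (2)


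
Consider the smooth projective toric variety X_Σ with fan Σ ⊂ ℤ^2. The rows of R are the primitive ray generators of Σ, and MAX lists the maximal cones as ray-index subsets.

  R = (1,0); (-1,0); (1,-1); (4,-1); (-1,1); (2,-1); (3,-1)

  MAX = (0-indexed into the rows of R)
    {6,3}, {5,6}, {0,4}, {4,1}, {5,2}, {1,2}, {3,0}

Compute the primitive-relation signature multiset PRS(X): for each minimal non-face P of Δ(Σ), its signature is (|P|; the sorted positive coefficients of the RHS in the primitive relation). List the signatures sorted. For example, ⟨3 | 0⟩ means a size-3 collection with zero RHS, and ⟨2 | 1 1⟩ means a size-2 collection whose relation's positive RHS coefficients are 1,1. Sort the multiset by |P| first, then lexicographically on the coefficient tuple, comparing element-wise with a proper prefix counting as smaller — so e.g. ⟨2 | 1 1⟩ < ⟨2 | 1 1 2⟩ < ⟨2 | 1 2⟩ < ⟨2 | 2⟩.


The 14 primitive collections of Σ (r=7, n=2):

  • {0,1}:  v_{0} + v_{1} = 0 — sig = ⟨2 | 0⟩
  • {2,4}:  v_{2} + v_{4} = 0 — sig = ⟨2 | 0⟩
  • {0,2}:  v_{0} + v_{2} = v_{5} — sig = ⟨2 | 1⟩
  • {0,5}:  v_{0} + v_{5} = v_{6} — sig = ⟨2 | 1⟩
  • {0,6}:  v_{0} + v_{6} = v_{3} — sig = ⟨2 | 1⟩
  • {1,3}:  v_{1} + v_{3} = v_{6} — sig = ⟨2 | 1⟩
  • {1,5}:  v_{1} + v_{5} = v_{2} — sig = ⟨2 | 1⟩
  • {1,6}:  v_{1} + v_{6} = v_{5} — sig = ⟨2 | 1⟩
  • {4,5}:  v_{4} + v_{5} = v_{0} — sig = ⟨2 | 1⟩
  • {2,3}:  v_{2} + v_{3} = v_{5} + v_{6} — sig = ⟨2 | 1 1⟩
  • {2,6}:  v_{2} + v_{6} = 2·v_{5} — sig = ⟨2 | 2⟩
  • {3,5}:  v_{3} + v_{5} = 2·v_{6} — sig = ⟨2 | 2⟩
  • {4,6}:  v_{4} + v_{6} = 2·v_{0} — sig = ⟨2 | 2⟩
  • {3,4}:  v_{3} + v_{4} = 3·v_{0} — sig = ⟨2 | 3⟩

Signatures (|P|; sorted positive RHS coefficients), sorted:
    ⟨2 | 0⟩
    ⟨2 | 0⟩
    ⟨2 | 1⟩
    ⟨2 | 1⟩
    ⟨2 | 1⟩
    ⟨2 | 1⟩
    ⟨2 | 1⟩
    ⟨2 | 1⟩
    ⟨2 | 1⟩
    ⟨2 | 1 1⟩
    ⟨2 | 2⟩
    ⟨2 | 2⟩
    ⟨2 | 2⟩
    ⟨2 | 3⟩


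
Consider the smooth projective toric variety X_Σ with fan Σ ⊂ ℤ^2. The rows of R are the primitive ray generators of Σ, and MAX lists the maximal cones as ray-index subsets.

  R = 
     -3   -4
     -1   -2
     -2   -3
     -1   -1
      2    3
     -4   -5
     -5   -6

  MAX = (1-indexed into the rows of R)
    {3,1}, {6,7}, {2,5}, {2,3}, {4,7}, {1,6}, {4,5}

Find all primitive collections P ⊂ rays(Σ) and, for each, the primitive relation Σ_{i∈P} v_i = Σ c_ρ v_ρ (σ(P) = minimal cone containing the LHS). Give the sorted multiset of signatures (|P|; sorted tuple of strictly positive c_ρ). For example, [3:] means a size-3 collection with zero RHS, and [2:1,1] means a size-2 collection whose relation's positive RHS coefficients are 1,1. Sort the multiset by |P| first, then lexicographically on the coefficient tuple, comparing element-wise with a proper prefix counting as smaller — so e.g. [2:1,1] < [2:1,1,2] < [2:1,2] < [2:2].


Primitive collections (14):

  P={3,5}:  v_{3} + v_{5} = 0  so sig = [2:]
  P={1,4}:  v_{1} + v_{4} = v_{6}  so sig = [2:1]
  P={1,5}:  v_{1} + v_{5} = v_{4}  so sig = [2:1]
  P={2,4}:  v_{2} + v_{4} = v_{3}  so sig = [2:1]
  P={3,4}:  v_{3} + v_{4} = v_{1}  so sig = [2:1]
  P={4,6}:  v_{4} + v_{6} = v_{7}  so sig = [2:1]
  P={2,6}:  v_{2} + v_{6} = v_{1} + v_{3}  so sig = [2:1,1]
  P={3,7}:  v_{3} + v_{7} = v_{1} + v_{6}  so sig = [2:1,1]
  P={1,2}:  v_{1} + v_{2} = 2·v_{3}  so sig = [2:2]
  P={1,7}:  v_{1} + v_{7} = 2·v_{6}  so sig = [2:2]
  P={2,7}:  v_{2} + v_{7} = 2·v_{1}  so sig = [2:2]
  P={3,6}:  v_{3} + v_{6} = 2·v_{1}  so sig = [2:2]
  P={5,6}:  v_{5} + v_{6} = 2·v_{4}  so sig = [2:2]
  P={5,7}:  v_{5} + v_{7} = 3·v_{4}  so sig = [2:3]

so the primitive-relation signature multiset is
[[2:], [2:1], [2:1], [2:1], [2:1], [2:1], [2:1,1], [2:1,1], [2:2], [2:2], [2:2], [2:2], [2:2], [2:3]]


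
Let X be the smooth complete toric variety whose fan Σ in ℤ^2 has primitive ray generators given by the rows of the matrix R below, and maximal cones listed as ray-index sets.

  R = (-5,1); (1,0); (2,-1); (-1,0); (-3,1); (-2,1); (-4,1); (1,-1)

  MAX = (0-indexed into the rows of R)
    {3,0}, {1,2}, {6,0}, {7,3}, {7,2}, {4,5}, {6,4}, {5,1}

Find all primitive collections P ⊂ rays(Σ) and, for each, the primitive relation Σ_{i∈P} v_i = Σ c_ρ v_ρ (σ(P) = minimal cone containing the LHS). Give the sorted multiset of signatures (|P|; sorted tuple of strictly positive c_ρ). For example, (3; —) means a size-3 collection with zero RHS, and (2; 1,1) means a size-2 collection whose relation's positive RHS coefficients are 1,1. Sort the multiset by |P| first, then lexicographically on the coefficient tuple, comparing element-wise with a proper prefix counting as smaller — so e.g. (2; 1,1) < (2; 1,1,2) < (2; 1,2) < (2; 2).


The 20 primitive collections of Σ (r=8, n=2):

  {1,3}:  v_{1} + v_{3} = 0 — sig = (2; —)
  {2,5}:  v_{2} + v_{5} = 0 — sig = (2; —)
  {0,1}:  v_{0} + v_{1} = v_{6} — sig = (2; 1)
  {1,4}:  v_{1} + v_{4} = v_{5} — sig = (2; 1)
  {1,6}:  v_{1} + v_{6} = v_{4} — sig = (2; 1)
  {1,7}:  v_{1} + v_{7} = v_{2} — sig = (2; 1)
  {2,3}:  v_{2} + v_{3} = v_{7} — sig = (2; 1)
  {2,4}:  v_{2} + v_{4} = v_{3} — sig = (2; 1)
  {3,4}:  v_{3} + v_{4} = v_{6} — sig = (2; 1)
  {3,5}:  v_{3} + v_{5} = v_{4} — sig = (2; 1)
  {3,6}:  v_{3} + v_{6} = v_{0} — sig = (2; 1)
  {5,7}:  v_{5} + v_{7} = v_{3} — sig = (2; 1)
  {0,5}:  v_{0} + v_{5} = v_{4} + v_{6} — sig = (2; 1,1)
  {0,4}:  v_{0} + v_{4} = 2·v_{6} — sig = (2; 2)
  {2,6}:  v_{2} + v_{6} = 2·v_{3} — sig = (2; 2)
  {4,7}:  v_{4} + v_{7} = 2·v_{3} — sig = (2; 2)
  {5,6}:  v_{5} + v_{6} = 2·v_{4} — sig = (2; 2)
  {0,2}:  v_{0} + v_{2} = 3·v_{3} — sig = (2; 3)
  {6,7}:  v_{6} + v_{7} = 3·v_{3} — sig = (2; 3)
  {0,7}:  v_{0} + v_{7} = 4·v_{3} — sig = (2; 4)

Sorted signature multiset PRS(X):
    |P|=2: 20 collections, coeffs (), (), (1), (1), (1), (1), (1), (1), (1), (1), (1), (1), (1,1), (2), (2), (2), (2), (3), (3), (4)


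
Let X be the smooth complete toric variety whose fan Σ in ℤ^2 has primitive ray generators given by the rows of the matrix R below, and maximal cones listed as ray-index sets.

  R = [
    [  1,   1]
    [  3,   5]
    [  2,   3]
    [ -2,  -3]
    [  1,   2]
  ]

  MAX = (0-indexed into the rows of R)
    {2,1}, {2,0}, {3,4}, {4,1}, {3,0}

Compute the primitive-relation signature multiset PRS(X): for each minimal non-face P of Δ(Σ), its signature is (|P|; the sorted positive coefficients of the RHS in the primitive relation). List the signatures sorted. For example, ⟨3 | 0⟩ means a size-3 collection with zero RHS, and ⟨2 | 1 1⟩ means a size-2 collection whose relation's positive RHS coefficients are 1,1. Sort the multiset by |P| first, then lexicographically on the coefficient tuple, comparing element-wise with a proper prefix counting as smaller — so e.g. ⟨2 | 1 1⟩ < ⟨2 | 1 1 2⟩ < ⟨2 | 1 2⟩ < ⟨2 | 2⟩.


5 minimal non-faces of Δ(Σ) (on 5 rays):

  • {2,3}:  v_{2} + v_{3} = 0  →  sig = ⟨2 | 0⟩
  • {0,4}:  v_{0} + v_{4} = v_{2}  →  sig = ⟨2 | 1⟩
  • {1,3}:  v_{1} + v_{3} = v_{4}  →  sig = ⟨2 | 1⟩
  • {2,4}:  v_{2} + v_{4} = v_{1}  →  sig = ⟨2 | 1⟩
  • {0,1}:  v_{0} + v_{1} = 2·v_{2}  →  sig = ⟨2 | 2⟩

Hence PRS(X_Σ) =
[⟨2 | 0⟩, ⟨2 | 1⟩, ⟨2 | 1⟩, ⟨2 | 1⟩, ⟨2 | 2⟩]


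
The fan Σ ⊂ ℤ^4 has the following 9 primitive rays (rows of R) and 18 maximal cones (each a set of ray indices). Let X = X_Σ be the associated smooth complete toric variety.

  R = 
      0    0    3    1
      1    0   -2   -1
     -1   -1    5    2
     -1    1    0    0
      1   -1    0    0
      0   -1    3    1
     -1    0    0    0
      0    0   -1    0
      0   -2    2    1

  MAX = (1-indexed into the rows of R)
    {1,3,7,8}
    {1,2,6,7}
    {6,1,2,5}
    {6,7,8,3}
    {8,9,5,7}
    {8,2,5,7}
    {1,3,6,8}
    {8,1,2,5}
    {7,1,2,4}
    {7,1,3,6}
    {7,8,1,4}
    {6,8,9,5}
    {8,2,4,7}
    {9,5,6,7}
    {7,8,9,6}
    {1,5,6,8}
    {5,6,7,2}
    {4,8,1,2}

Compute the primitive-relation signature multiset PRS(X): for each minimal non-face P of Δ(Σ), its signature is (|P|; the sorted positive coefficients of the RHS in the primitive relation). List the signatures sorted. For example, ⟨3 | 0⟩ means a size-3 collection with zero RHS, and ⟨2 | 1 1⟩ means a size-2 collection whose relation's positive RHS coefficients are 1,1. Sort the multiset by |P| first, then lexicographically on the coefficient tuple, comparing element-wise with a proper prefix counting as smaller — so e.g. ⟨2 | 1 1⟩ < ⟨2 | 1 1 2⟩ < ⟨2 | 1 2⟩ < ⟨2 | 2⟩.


Primitive collections (14):

  {4,5}:  v_{4} + v_{5} = 0  so sig = ⟨2 | 0⟩
  {2,3}:  v_{2} + v_{3} = v_{6}  so sig = ⟨2 | 1⟩
  {4,6}:  v_{4} + v_{6} = v_{1} + v_{7}  so sig = ⟨2 | 1 1⟩
  {4,9}:  v_{4} + v_{9} = v_{6} + v_{7} + v_{8}  so sig = ⟨2 | 1 1 1⟩
  {1,9}:  v_{1} + v_{9} = 2·v_{6} + v_{8}  so sig = ⟨2 | 1 2⟩
  {2,9}:  v_{2} + v_{9} = 2·v_{5} + v_{7}  so sig = ⟨2 | 1 2⟩
  {3,5}:  v_{3} + v_{5} = 2·v_{6} + v_{8}  so sig = ⟨2 | 1 2⟩
  {3,4}:  v_{3} + v_{4} = 2·v_{1} + 2·v_{7} + v_{8}  so sig = ⟨2 | 1 2 2⟩
  {3,9}:  v_{3} + v_{9} = 3·v_{6} + v_{7} + 2·v_{8}  so sig = ⟨2 | 1 2 3⟩
  {1,5,7}:  v_{1} + v_{5} + v_{7} = v_{6}  so sig = ⟨3 | 1⟩
  {2,6,8}:  v_{2} + v_{6} + v_{8} = v_{5}  so sig = ⟨3 | 1⟩
  {1,2,7,8}:  v_{1} + v_{2} + v_{7} + v_{8} = 0  so sig = ⟨4 | 0⟩
  {1,6,7,8}:  v_{1} + v_{6} + v_{7} + v_{8} = v_{3}  so sig = ⟨4 | 1⟩
  {5,6,7,8}:  v_{5} + v_{6} + v_{7} + v_{8} = v_{9}  so sig = ⟨4 | 1⟩

so the primitive-relation signature multiset is
[⟨2 | 0⟩, ⟨2 | 1⟩, ⟨2 | 1 1⟩, ⟨2 | 1 1 1⟩, ⟨2 | 1 2⟩, ⟨2 | 1 2⟩, ⟨2 | 1 2⟩, ⟨2 | 1 2 2⟩, ⟨2 | 1 2 3⟩, ⟨3 | 1⟩, ⟨3 | 1⟩, ⟨4 | 0⟩, ⟨4 | 1⟩, ⟨4 | 1⟩]


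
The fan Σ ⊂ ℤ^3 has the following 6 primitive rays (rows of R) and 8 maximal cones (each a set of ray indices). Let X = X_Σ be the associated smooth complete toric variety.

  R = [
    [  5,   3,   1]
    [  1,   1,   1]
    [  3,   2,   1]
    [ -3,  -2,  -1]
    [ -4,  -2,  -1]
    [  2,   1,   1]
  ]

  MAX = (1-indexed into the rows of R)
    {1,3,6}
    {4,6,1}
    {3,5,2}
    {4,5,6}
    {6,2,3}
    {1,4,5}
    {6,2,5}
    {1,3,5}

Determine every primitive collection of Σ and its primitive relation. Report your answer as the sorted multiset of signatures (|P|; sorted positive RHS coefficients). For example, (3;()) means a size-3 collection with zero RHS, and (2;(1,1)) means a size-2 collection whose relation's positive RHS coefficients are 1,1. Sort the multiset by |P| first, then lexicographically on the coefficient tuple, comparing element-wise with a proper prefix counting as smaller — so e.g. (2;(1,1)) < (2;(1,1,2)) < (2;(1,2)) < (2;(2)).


5 minimal non-faces of Δ(Σ) (on 6 rays):

  • {3,4}:  v_{3} + v_{4} = 0 — sig = (2;())
  • {2,4}:  v_{2} + v_{4} = v_{5} + v_{6} — sig = (2;(1,1))
  • {1,2}:  v_{1} + v_{2} = 2·v_{3} — sig = (2;(2))
  • {1,5,6}:  v_{1} + v_{5} + v_{6} = v_{3} — sig = (3;(1))
  • {3,5,6}:  v_{3} + v_{5} + v_{6} = v_{2} — sig = (3;(1))

Hence PRS(X_Σ) =
[(2;()), (2;(1,1)), (2;(2)), (3;(1)), (3;(1))]


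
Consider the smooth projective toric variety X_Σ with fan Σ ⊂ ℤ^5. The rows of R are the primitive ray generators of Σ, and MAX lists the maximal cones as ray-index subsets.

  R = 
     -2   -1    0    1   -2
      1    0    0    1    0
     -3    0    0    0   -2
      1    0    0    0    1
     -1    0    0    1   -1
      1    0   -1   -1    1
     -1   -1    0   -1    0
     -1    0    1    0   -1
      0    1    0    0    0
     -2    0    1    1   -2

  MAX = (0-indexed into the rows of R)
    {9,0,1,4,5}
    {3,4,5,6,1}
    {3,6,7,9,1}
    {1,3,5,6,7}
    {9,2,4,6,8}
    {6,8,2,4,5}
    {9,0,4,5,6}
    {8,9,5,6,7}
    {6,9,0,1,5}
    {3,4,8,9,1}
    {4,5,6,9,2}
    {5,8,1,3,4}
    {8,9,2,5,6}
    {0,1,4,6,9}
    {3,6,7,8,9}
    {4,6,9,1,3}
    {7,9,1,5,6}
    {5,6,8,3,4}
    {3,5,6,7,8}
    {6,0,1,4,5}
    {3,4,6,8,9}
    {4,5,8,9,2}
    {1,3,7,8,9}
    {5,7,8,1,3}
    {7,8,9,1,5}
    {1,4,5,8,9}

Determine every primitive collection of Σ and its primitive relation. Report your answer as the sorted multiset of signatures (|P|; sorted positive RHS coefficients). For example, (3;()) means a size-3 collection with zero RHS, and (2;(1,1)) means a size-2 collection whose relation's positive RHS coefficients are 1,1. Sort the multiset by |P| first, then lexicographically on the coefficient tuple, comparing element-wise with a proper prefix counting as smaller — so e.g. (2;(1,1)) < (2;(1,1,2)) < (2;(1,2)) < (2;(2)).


Minimal non-faces — 12 found among 10 rays, 26 max cones:

  {4,7}:  v_{4} + v_{7} = v_{9}  →  sig = (2;(1))
  {0,3}:  v_{0} + v_{3} = v_{1} + v_{4} + v_{6}  →  sig = (2;(1,1,1))
  {0,8}:  v_{0} + v_{8} = v_{4} + v_{5} + v_{9}  →  sig = (2;(1,1,1))
  {1,2}:  v_{1} + v_{2} = v_{4} + v_{5} + v_{9}  →  sig = (2;(1,1,1))
  {2,3}:  v_{2} + v_{3} = v_{4} + v_{6} + v_{8}  →  sig = (2;(1,1,1))
  {0,7}:  v_{0} + v_{7} = v_{1} + v_{5} + v_{6} + 2·v_{9}  →  sig = (2;(1,1,1,2))
  {2,7}:  v_{2} + v_{7} = v_{5} + v_{6} + v_{8} + 2·v_{9}  →  sig = (2;(1,1,1,2))
  {0,2}:  v_{0} + v_{2} = 2·v_{4} + 2·v_{5} + v_{6} + 2·v_{9}  →  sig = (2;(1,2,2,2))
  {1,6,8}:  v_{1} + v_{6} + v_{8} = 0  →  sig = (3;())
  {3,5,9}:  v_{3} + v_{5} + v_{9} = 0  →  sig = (3;())
  {1,4,5,6,9}:  v_{1} + v_{4} + v_{5} + v_{6} + v_{9} = v_{0}  →  sig = (5;(1))
  {4,5,6,8,9}:  v_{4} + v_{5} + v_{6} + v_{8} + v_{9} = v_{2}  →  sig = (5;(1))

so the primitive-relation signature multiset is
    (2;(1))
    (2;(1,1,1))
    (2;(1,1,1))
    (2;(1,1,1))
    (2;(1,1,1))
    (2;(1,1,1,2))
    (2;(1,1,1,2))
    (2;(1,2,2,2))
    (3;())
    (3;())
    (5;(1))
    (5;(1))
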